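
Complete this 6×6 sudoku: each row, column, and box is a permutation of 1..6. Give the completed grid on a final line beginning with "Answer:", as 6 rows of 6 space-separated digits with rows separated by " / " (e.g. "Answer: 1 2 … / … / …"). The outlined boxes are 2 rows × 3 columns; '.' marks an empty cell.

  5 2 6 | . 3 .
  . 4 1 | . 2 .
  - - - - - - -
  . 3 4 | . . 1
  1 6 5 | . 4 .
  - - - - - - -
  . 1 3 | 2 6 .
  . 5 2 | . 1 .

Step 1. [r1c6∈{4}] nothing but 4 survives at r1c6 ⇒ r1c6=4.
Step 2. [r6c4∈{3,4}] 4 has one home in col 4: r6c4, so r6c4=4.
Step 3. [r3c4∈{5,6}] across row 3, 6 lands solely at r3c4. So r3c4=6.
Step 4. [r6c6∈{3}] only 3 remains possible at r6c6, so r6c6=3.
Step 5. [r5c6∈{5}] nothing but 5 survives at r5c6. So r5c6=5.
Step 6. [r6c1∈{6}] r6c1's peers cover all but 6 ⇒ r6c1=6.
Step 7. [r5c1∈{4}] r5c1 is down to just 4 ⇒ r5c1=4.
Step 8. [r4c6∈{2}] only 2 remains possible at r4c6. So r4c6=2.
Step 9. [r2c1∈{3}] r2c1 has the single candidate 3 ⇒ r2c1=3.
Step 10. [r3c1∈{2}] r3c1's peers cover all but 2 ⇒ r3c1=2.
Step 11. [r2c6∈{6}] r2c6 is down to just 6. So r2c6=6.
Step 12. [r2c4∈{5}] r2c4 has the single candidate 5 ⇒ r2c4=5.
Step 13. [r4c4∈{3}] only 3 remains possible at r4c4. So r4c4=3.
Step 14. [r3c5∈{5}] only 5 remains possible at r3c5 ⇒ r3c5=5.
Step 15. [r1c4∈{1}] r1c4 is down to just 1, so r1c4=1.

Answer: 5 2 6 1 3 4 / 3 4 1 5 2 6 / 2 3 4 6 5 1 / 1 6 5 3 4 2 / 4 1 3 2 6 5 / 6 5 2 4 1 3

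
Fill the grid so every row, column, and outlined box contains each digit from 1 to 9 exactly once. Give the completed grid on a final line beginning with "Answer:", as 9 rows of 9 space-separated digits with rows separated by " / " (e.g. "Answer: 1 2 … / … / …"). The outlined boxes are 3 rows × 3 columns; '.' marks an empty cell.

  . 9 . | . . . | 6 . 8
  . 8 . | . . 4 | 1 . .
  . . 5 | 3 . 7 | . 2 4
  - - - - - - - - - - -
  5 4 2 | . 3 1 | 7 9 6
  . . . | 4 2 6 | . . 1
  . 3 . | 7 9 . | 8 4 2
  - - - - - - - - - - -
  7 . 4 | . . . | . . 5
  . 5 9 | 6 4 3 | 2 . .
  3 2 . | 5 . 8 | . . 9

Step 1. [r7c5∈{1}] only 1 remains possible at r7c5, so r7c5=1.
Step 2. [r2c9∈{3,7}] across col 9, 3 lands solely at r2c9, so r2c9=3.
Step 3. [r3c2∈{1,6}] in col 2, 1 fits only at r3c2 ⇒ r3c2=1.
Step 4. [r3c1∈{6}] only 6 remains possible at r3c1, so r3c1=6.
Step 5. [r7c8∈{3,6,8}] row 7 places 8 nowhere but r7c8. So r7c8=8.
Step 6. [r1c5∈{5}] nothing but 5 survives at r1c5 ⇒ r1c5=5.
Step 7. [r1c6∈{2}] r1c6's peers cover all but 2. So r1c6=2.
Step 8. [r1c8∈{7}] r1c8 has the single candidate 7, so r1c8=7.
Step 9. [r9c8∈{1,6}] col 8 places 6 nowhere but r9c8, so r9c8=6.
Step 10. [r5c3∈{7,8}] 8 has one home in col 3: r5c3. So r5c3=8.
Step 11. [r5c7∈{3,5}] in col 7, 5 fits only at r5c7, so r5c7=5.
Step 12. [r6c1∈{1}] r6c1 has the single candidate 1, so r6c1=1.
Step 13. [r7c6∈{9}] nothing but 9 survives at r7c6 ⇒ r7c6=9.
Step 14. [r6c6∈{5}] r6c6's peers cover all but 5 ⇒ r6c6=5.
Step 15. [r2c4∈{9}] r2c4's peers cover all but 9 ⇒ r2c4=9.
Step 16. [r5c1∈{9}] r5c1's peers cover all but 9 ⇒ r5c1=9.
Step 17. [r9c7∈{4}] r9c7 has the single candidate 4. So r9c7=4.
Step 18. [r1c1∈{4}] r1c1 has the single candidate 4 ⇒ r1c1=4.
Step 19. [r3c7∈{9}] nothing but 9 survives at r3c7 ⇒ r3c7=9.
Step 20. [r8c9∈{7}] only 7 remains possible at r8c9. So r8c9=7.
Step 21. [r2c1∈{2}] r2c1 has the single candidate 2 ⇒ r2c1=2.
Step 22. [r2c8∈{5}] r2c8 is down to just 5. So r2c8=5.
Step 23. [r7c7∈{3}] r7c7 has the single candidate 3, so r7c7=3.
Step 24. [r6c3∈{6}] nothing but 6 survives at r6c3 ⇒ r6c3=6.
Step 25. [r7c4∈{2}] r7c4's peers cover all but 2 ⇒ r7c4=2.
Step 26. [r8c1∈{8}] r8c1 is down to just 8, so r8c1=8.
Step 27. [r9c3∈{1}] r9c3 has the single candidate 1, so r9c3=1.
Step 28. [r5c2∈{7}] only 7 remains possible at r5c2 ⇒ r5c2=7.
Step 29. [r4c4∈{8}] r4c4 has the single candidate 8. So r4c4=8.
Step 30. [r1c3∈{3}] nothing but 3 survives at r1c3 ⇒ r1c3=3.
Step 31. [r9c5∈{7}] r9c5 is down to just 7. So r9c5=7.
Step 32. [r1c4∈{1}] r1c4 has the single candidate 1. So r1c4=1.
Step 33. [r2c5∈{6}] r2c5 has the single candidate 6, so r2c5=6.
Step 34. [r8c8∈{1}] r8c8 is down to just 1, so r8c8=1.
Step 35. [r3c5∈{8}] r3c5's peers cover all but 8 ⇒ r3c5=8.
Step 36. [r2c3∈{7}] nothing but 7 survives at r2c3. So r2c3=7.
Step 37. [r5c8∈{3}] nothing but 3 survives at r5c8. So r5c8=3.
Step 38. [r7c2∈{6}] only 6 remains possible at r7c2. So r7c2=6.

Answer: 4 9 3 1 5 2 6 7 8 / 2 8 7 9 6 4 1 5 3 / 6 1 5 3 8 7 9 2 4 / 5 4 2 8 3 1 7 9 6 / 9 7 8 4 2 6 5 3 1 / 1 3 6 7 9 5 8 4 2 / 7 6 4 2 1 9 3 8 5 / 8 5 9 6 4 3 2 1 7 / 3 2 1 5 7 8 4 6 9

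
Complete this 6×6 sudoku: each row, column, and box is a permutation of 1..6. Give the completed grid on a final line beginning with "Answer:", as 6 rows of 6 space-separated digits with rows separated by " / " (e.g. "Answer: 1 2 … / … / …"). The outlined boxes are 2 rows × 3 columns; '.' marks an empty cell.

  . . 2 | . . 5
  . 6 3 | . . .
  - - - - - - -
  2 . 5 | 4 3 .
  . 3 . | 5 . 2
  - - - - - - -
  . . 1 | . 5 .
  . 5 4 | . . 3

Step 1. [r1c2∈{1,4}] across col 2, 4 lands solely at r1c2 ⇒ r1c2=4.
Step 2. [r1c1∈{1}] nothing but 1 survives at r1c1, so r1c1=1.
Step 3. [r6c1∈{6}] r6c1 is down to just 6. So r6c1=6.
Step 4. [r4c5∈{1,6}] in row 4, 1 fits only at r4c5 ⇒ r4c5=1.
Step 5. [r6c5∈{2}] r6c5 has the single candidate 2 ⇒ r6c5=2.
Step 6. [r5c6∈{4,6}] across row 5, 4 lands solely at r5c6, so r5c6=4.
Step 7. [r6c4∈{1}] r6c4's peers cover all but 1 ⇒ r6c4=1.
Step 8. [r1c4∈{3,6}] 3 has one home in row 1: r1c4 ⇒ r1c4=3.
Step 9. [r2c6∈{1}] r2c6 is down to just 1. So r2c6=1.
Step 10. [r3c2∈{1}] r3c2's peers cover all but 1. So r3c2=1.
Step 11. [r4c3∈{6}] only 6 remains possible at r4c3. So r4c3=6.
Step 12. [r5c1∈{3}] nothing but 3 survives at r5c1. So r5c1=3.
Step 13. [r2c1∈{5}] r2c1 has the single candidate 5, so r2c1=5.
Step 14. [r2c5∈{4}] r2c5's peers cover all but 4 ⇒ r2c5=4.
Step 15. [r5c4∈{6}] r5c4's peers cover all but 6. So r5c4=6.
Step 16. [r5c2∈{2}] r5c2 is down to just 2. So r5c2=2.
Step 17. [r3c6∈{6}] only 6 remains possible at r3c6, so r3c6=6.
Step 18. [r1c5∈{6}] only 6 remains possible at r1c5 ⇒ r1c5=6.
Step 19. [r2c4∈{2}] r2c4's peers cover all but 2, so r2c4=2.
Step 20. [r4c1∈{4}] r4c1's peers cover all but 4, so r4c1=4.

Answer: 1 4 2 3 6 5 / 5 6 3 2 4 1 / 2 1 5 4 3 6 / 4 3 6 5 1 2 / 3 2 1 6 5 4 / 6 5 4 1 2 3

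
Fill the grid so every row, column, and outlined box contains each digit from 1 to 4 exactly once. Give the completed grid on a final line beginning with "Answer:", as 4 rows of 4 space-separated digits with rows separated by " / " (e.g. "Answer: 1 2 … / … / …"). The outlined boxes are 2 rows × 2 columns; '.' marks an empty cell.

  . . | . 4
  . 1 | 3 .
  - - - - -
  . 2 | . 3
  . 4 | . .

Step 1. [r4c4∈{1,2}] r4c4 is the only open cell in col 4 admitting 1, so r4c4=1.
Step 2. [r2c4∈{2}] r2c4 is down to just 2 ⇒ r2c4=2.
Step 3. [r1c2∈{3}] nothing but 3 survives at r1c2, so r1c2=3.
Step 4. [r3c3∈{4}] r3c3 is down to just 4, so r3c3=4.
Step 5. [r3c1∈{1}] nothing but 1 survives at r3c1, so r3c1=1.
Step 6. [r4c1∈{3}] r4c1 has the single candidate 3 ⇒ r4c1=3.
Step 7. [r1c3∈{1}] nothing but 1 survives at r1c3, so r1c3=1.
Step 8. [r4c3∈{2}] r4c3 is down to just 2. So r4c3=2.
Step 9. [r1c1∈{2}] only 2 remains possible at r1c1 ⇒ r1c1=2.
Step 10. [r2c1∈{4}] nothing but 4 survives at r2c1. So r2c1=4.

Answer: 2 3 1 4 / 4 1 3 2 / 1 2 4 3 / 3 4 2 1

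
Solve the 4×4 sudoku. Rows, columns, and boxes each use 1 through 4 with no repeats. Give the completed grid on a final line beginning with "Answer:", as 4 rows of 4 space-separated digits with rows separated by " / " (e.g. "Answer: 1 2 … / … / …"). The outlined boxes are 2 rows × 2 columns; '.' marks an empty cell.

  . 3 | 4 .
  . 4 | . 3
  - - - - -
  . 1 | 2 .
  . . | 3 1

Step 1. [r2c1∈{1,2}] 2 has one home in row 2: r2c1, so r2c1=2.
Step 2. [r3c1∈{3,4}] r3c1 is the only open cell in row 3 admitting 3. So r3c1=3.
Step 3. [r4c2∈{2}] nothing but 2 survives at r4c2. So r4c2=2.
Step 4. [r2c3∈{1}] nothing but 1 survives at r2c3, so r2c3=1.
Step 5. [r1c1∈{1}] nothing but 1 survives at r1c1. So r1c1=1.
Step 6. [r3c4∈{4}] r3c4 is down to just 4, so r3c4=4.
Step 7. [r4c1∈{4}] r4c1's peers cover all but 4 ⇒ r4c1=4.
Step 8. [r1c4∈{2}] r1c4 has the single candidate 2. So r1c4=2.

Answer: 1 3 4 2 / 2 4 1 3 / 3 1 2 4 / 4 2 3 1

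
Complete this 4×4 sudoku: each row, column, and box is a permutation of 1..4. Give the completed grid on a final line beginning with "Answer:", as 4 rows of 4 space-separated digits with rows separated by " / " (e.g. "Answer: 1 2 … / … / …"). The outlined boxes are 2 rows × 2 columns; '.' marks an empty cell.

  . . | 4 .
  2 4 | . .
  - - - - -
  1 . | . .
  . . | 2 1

Step 1. [r1c1∈{3}] only 3 remains possible at r1c1 ⇒ r1c1=3.
Step 2. [r3c3∈{3}] r3c3's peers cover all but 3, so r3c3=3.
Step 3. [r2c4∈{3}] r2c4 has the single candidate 3, so r2c4=3.
Step 4. [r4c1∈{4}] nothing but 4 survives at r4c1 ⇒ r4c1=4.
Step 5. [r1c4∈{2}] r1c4's peers cover all but 2. So r1c4=2.
Step 6. [r1c2∈{1}] only 1 remains possible at r1c2 ⇒ r1c2=1.
Step 7. [r3c4∈{4}] r3c4's peers cover all but 4, so r3c4=4.
Step 8. [r4c2∈{3}] only 3 remains possible at r4c2. So r4c2=3.
Step 9. [r2c3∈{1}] only 1 remains possible at r2c3, so r2c3=1.
Step 10. [r3c2∈{2}] only 2 remains possible at r3c2 ⇒ r3c2=2.

Answer: 3 1 4 2 / 2 4 1 3 / 1 2 3 4 / 4 3 2 1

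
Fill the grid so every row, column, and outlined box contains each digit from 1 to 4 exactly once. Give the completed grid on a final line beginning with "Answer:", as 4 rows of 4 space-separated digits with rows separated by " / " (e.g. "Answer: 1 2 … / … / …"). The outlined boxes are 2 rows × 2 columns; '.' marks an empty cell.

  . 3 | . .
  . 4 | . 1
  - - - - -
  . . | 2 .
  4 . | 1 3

Step 1. [r1c1∈{1,2}] r1c1 is the only open cell in row 1 admitting 1 ⇒ r1c1=1.
Step 2. [r1c3∈{4}] r1c3 has the single candidate 4. So r1c3=4.
Step 3. [r2c3∈{3}] r2c3 has the single candidate 3. So r2c3=3.
Step 4. [r1c4∈{2}] r1c4's peers cover all but 2 ⇒ r1c4=2.
Step 5. [r3c2∈{1}] r3c2's peers cover all but 1 ⇒ r3c2=1.
Step 6. [r2c1∈{2}] only 2 remains possible at r2c1 ⇒ r2c1=2.
Step 7. [r4c2∈{2}] only 2 remains possible at r4c2. So r4c2=2.
Step 8. [r3c4∈{4}] nothing but 4 survives at r3c4. So r3c4=4.
Step 9. [r3c1∈{3}] only 3 remains possible at r3c1 ⇒ r3c1=3.

Answer: 1 3 4 2 / 2 4 3 1 / 3 1 2 4 / 4 2 1 3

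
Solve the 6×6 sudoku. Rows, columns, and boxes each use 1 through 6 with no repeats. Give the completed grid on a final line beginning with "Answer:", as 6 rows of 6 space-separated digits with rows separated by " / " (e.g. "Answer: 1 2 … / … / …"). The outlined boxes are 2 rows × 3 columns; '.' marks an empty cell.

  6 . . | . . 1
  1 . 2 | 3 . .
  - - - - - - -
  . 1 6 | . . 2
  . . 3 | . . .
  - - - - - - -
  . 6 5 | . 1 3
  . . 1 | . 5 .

Step 1. [r1c3∈{4}] r1c3's peers cover all but 4 ⇒ r1c3=4.
Step 2. [r6c1∈{2,3,4}] 3 has one home in col 1: r6c1 ⇒ r6c1=3.
Step 3. [r2c2∈{5}] nothing but 5 survives at r2c2, so r2c2=5.
Step 4. [r4c6∈{4,5,6}] r4c6 is the only open cell in col 6 admitting 5 ⇒ r4c6=5.
Step 5. [r3c4∈{4}] r3c4 has the single candidate 4, so r3c4=4.
Step 6. [r5c4∈{2}] nothing but 2 survives at r5c4. So r5c4=2.
Step 7. [r6c6∈{4,6}] r6c6 is the only open cell in box 6 admitting 4. So r6c6=4.
Step 8. [r4c2∈{2,4}] 4 has one home in col 2: r4c2 ⇒ r4c2=4.
Step 9. [r4c5∈{6}] nothing but 6 survives at r4c5, so r4c5=6.
Step 10. [r1c2∈{3}] r1c2 has the single candidate 3. So r1c2=3.
Step 11. [r1c4∈{5}] r1c4's peers cover all but 5, so r1c4=5.
Step 12. [r6c2∈{2}] r6c2 is down to just 2. So r6c2=2.
Step 13. [r2c6∈{6}] only 6 remains possible at r2c6. So r2c6=6.
Step 14. [r3c5∈{3}] r3c5 is down to just 3. So r3c5=3.
Step 15. [r3c1∈{5}] nothing but 5 survives at r3c1. So r3c1=5.
Step 16. [r2c5∈{4}] nothing but 4 survives at r2c5. So r2c5=4.
Step 17. [r1c5∈{2}] r1c5 has the single candidate 2. So r1c5=2.
Step 18. [r6c4∈{6}] r6c4 has the single candidate 6, so r6c4=6.
Step 19. [r4c1∈{2}] r4c1 is down to just 2, so r4c1=2.
Step 20. [r4c4∈{1}] r4c4 is down to just 1. So r4c4=1.
Step 21. [r5c1∈{4}] r5c1 is down to just 4. So r5c1=4.

Answer: 6 3 4 5 2 1 / 1 5 2 3 4 6 / 5 1 6 4 3 2 / 2 4 3 1 6 5 / 4 6 5 2 1 3 / 3 2 1 6 5 4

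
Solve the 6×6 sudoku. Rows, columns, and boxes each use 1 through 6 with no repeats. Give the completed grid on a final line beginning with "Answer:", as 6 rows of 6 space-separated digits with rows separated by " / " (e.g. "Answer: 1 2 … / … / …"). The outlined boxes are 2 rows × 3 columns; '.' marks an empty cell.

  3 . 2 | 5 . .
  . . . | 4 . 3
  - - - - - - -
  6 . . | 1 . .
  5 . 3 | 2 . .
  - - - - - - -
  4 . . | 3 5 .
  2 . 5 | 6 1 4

Step 1. [r4c2∈{1,4}] across row 4, 1 lands solely at r4c2, so r4c2=1.
Step 2. [r1c5∈{6}] only 6 remains possible at r1c5. So r1c5=6.
Step 3. [r5c3∈{1,6}] r5c3 is the only open cell in row 5 admitting 1 ⇒ r5c3=1.
Step 4. [r3c3∈{4}] nothing but 4 survives at r3c3, so r3c3=4.
Step 5. [r5c2∈{6}] r5c2 is down to just 6 ⇒ r5c2=6.
Step 6. [r2c2∈{5}] r2c2 is down to just 5 ⇒ r2c2=5.
Step 7. [r1c6∈{1}] r1c6 is down to just 1. So r1c6=1.
Step 8. [r2c1∈{1}] r2c1 has the single candidate 1. So r2c1=1.
Step 9. [r5c6∈{2}] r5c6 has the single candidate 2, so r5c6=2.
Step 10. [r6c2∈{3}] only 3 remains possible at r6c2 ⇒ r6c2=3.
Step 11. [r2c5∈{2}] r2c5's peers cover all but 2, so r2c5=2.
Step 12. [r4c6∈{6}] r4c6 is down to just 6. So r4c6=6.
Step 13. [r3c5∈{3}] r3c5 has the single candidate 3 ⇒ r3c5=3.
Step 14. [r3c2∈{2}] r3c2 is down to just 2. So r3c2=2.
Step 15. [r2c3∈{6}] nothing but 6 survives at r2c3, so r2c3=6.
Step 16. [r1c2∈{4}] only 4 remains possible at r1c2, so r1c2=4.
Step 17. [r3c6∈{5}] r3c6's peers cover all but 5, so r3c6=5.
Step 18. [r4c5∈{4}] r4c5 is down to just 4. So r4c5=4.

Answer: 3 4 2 5 6 1 / 1 5 6 4 2 3 / 6 2 4 1 3 5 / 5 1 3 2 4 6 / 4 6 1 3 5 2 / 2 3 5 6 1 4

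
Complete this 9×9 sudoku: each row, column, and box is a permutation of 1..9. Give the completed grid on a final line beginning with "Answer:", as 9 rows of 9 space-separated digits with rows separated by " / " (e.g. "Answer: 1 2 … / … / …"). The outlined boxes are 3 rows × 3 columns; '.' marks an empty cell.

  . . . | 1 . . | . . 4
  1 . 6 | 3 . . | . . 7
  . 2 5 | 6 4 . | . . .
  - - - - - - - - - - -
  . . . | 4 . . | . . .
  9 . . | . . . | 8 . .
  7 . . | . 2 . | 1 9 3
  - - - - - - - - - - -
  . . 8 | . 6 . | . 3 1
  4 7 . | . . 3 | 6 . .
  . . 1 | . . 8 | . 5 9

Step 1. [r9c5∈{7}] nothing but 7 survives at r9c5. So r9c5=7.
Step 2. [r5c8∈{2,4,6,7}] 4 has one home in col 8: r5c8 ⇒ r5c8=4.
Step 3. [r9c4∈{2}] nothing but 2 survives at r9c4, so r9c4=2.
Step 4. [r3c9∈{8}] r3c9's peers cover all but 8 ⇒ r3c9=8.
Step 5. [r3c1∈{3}] r3c1 is down to just 3, so r3c1=3.
Step 6. [r2c8∈{2}] only 2 remains possible at r2c8, so r2c8=2.
Step 7. [r8c9∈{2}] r8c9 has the single candidate 2 ⇒ r8c9=2.
Step 8. [r3c6∈{7,9}] row 3 places 7 nowhere but r3c6, so r3c6=7.
Step 9. [r4c7∈{2,5,7}] col 7 places 2 nowhere but r4c7, so r4c7=2.
Step 10. [r4c3∈{3}] only 3 remains possible at r4c3 ⇒ r4c3=3.
Step 11. [r8c5∈{1,5,9}] 1 has one home in row 8: r8c5 ⇒ r8c5=1.
Step 12. [r8c4∈{5,9}] across row 8, 5 lands solely at r8c4 ⇒ r8c4=5.
Step 13. [r1c1∈{8}] r1c1's peers cover all but 8 ⇒ r1c1=8.
Step 14. [r1c2∈{9}] only 9 remains possible at r1c2. So r1c2=9.
Step 15. [r1c5∈{5}] r1c5 has the single candidate 5. So r1c5=5.
Step 16. [r7c2∈{5}] r7c2 has the single candidate 5 ⇒ r7c2=5.
Step 17. [r2c6∈{9}] nothing but 9 survives at r2c6. So r2c6=9.
Step 18. [r6c6∈{5,6}] in row 6, 5 fits only at r6c6, so r6c6=5.
Step 19. [r6c2∈{4,6,8}] in row 6, 6 fits only at r6c2, so r6c2=6.
Step 20. [r4c2∈{1,8}] col 2 places 8 nowhere but r4c2 ⇒ r4c2=8.
Step 21. [r4c6∈{1,6}] row 4 places 1 nowhere but r4c6, so r4c6=1.
Step 22. [r5c9∈{5,6}] 5 has one home in row 5: r5c9, so r5c9=5.
Step 23. [r7c6∈{4}] nothing but 4 survives at r7c6. So r7c6=4.
Step 24. [r1c8∈{6}] r1c8's peers cover all but 6. So r1c8=6.
Step 25. [r5c4∈{7}] only 7 remains possible at r5c4, so r5c4=7.
Step 26. [r1c3∈{7}] only 7 remains possible at r1c3, so r1c3=7.
Step 27. [r2c2∈{4}] r2c2 has the single candidate 4 ⇒ r2c2=4.
Step 28. [r9c7∈{4}] only 4 remains possible at r9c7. So r9c7=4.
Step 29. [r9c2∈{3}] r9c2 is down to just 3, so r9c2=3.
Step 30. [r2c7∈{5}] r2c7's peers cover all but 5, so r2c7=5.
Step 31. [r5c6∈{6}] nothing but 6 survives at r5c6, so r5c6=6.
Step 32. [r1c6∈{2}] only 2 remains possible at r1c6, so r1c6=2.
Step 33. [r3c8∈{1}] nothing but 1 survives at r3c8 ⇒ r3c8=1.
Step 34. [r4c9∈{6}] r4c9 is down to just 6 ⇒ r4c9=6.
Step 35. [r2c5∈{8}] r2c5's peers cover all but 8, so r2c5=8.
Step 36. [r6c3∈{4}] r6c3's peers cover all but 4. So r6c3=4.
Step 37. [r4c8∈{7}] nothing but 7 survives at r4c8. So r4c8=7.
Step 38. [r4c5∈{9}] r4c5's peers cover all but 9 ⇒ r4c5=9.
Step 39. [r8c8∈{8}] r8c8's peers cover all but 8. So r8c8=8.
Step 40. [r1c7∈{3}] r1c7's peers cover all but 3 ⇒ r1c7=3.
Step 41. [r8c3∈{9}] only 9 remains possible at r8c3. So r8c3=9.
Step 42. [r5c3∈{2}] r5c3 is down to just 2, so r5c3=2.
Step 43. [r4c1∈{5}] nothing but 5 survives at r4c1 ⇒ r4c1=5.
Step 44. [r3c7∈{9}] nothing but 9 survives at r3c7 ⇒ r3c7=9.
Step 45. [r7c4∈{9}] nothing but 9 survives at r7c4, so r7c4=9.
Step 46. [r7c1∈{2}] nothing but 2 survives at r7c1 ⇒ r7c1=2.
Step 47. [r7c7∈{7}] nothing but 7 survives at r7c7 ⇒ r7c7=7.
Step 48. [r6c4∈{8}] only 8 remains possible at r6c4 ⇒ r6c4=8.
Step 49. [r5c2∈{1}] r5c2's peers cover all but 1. So r5c2=1.
Step 50. [r5c5∈{3}] r5c5 is down to just 3 ⇒ r5c5=3.
Step 51. [r9c1∈{6}] only 6 remains possible at r9c1 ⇒ r9c1=6.

Answer: 8 9 7 1 5 2 3 6 4 / 1 4 6 3 8 9 5 2 7 / 3 2 5 6 4 7 9 1 8 / 5 8 3 4 9 1 2 7 6 / 9 1 2 7 3 6 8 4 5 / 7 6 4 8 2 5 1 9 3 / 2 5 8 9 6 4 7 3 1 / 4 7 9 5 1 3 6 8 2 / 6 3 1 2 7 8 4 5 9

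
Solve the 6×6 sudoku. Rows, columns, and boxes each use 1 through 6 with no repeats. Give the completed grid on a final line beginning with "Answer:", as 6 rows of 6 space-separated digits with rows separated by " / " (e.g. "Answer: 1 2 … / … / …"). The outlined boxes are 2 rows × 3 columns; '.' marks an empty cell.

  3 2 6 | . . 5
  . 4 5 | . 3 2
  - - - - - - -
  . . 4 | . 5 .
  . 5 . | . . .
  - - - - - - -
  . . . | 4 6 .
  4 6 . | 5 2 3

Step 1. [r5c6∈{1}] only 1 remains possible at r5c6. So r5c6=1.
Step 2. [r3c2∈{1,3}] in col 2, 1 fits only at r3c2 ⇒ r3c2=1.
Step 3. [r3c6∈{6}] r3c6 has the single candidate 6. So r3c6=6.
Step 4. [r3c1∈{2}] r3c1 is down to just 2 ⇒ r3c1=2.
Step 5. [r1c4∈{1}] r1c4's peers cover all but 1, so r1c4=1.
Step 6. [r4c3∈{3}] r4c3's peers cover all but 3, so r4c3=3.
Step 7. [r4c5∈{1,4}] in row 4, 1 fits only at r4c5 ⇒ r4c5=1.
Step 8. [r2c4∈{6}] nothing but 6 survives at r2c4 ⇒ r2c4=6.
Step 9. [r5c2∈{3}] r5c2 is down to just 3. So r5c2=3.
Step 10. [r5c1∈{5}] only 5 remains possible at r5c1. So r5c1=5.
Step 11. [r1c5∈{4}] only 4 remains possible at r1c5 ⇒ r1c5=4.
Step 12. [r2c1∈{1}] r2c1 is down to just 1. So r2c1=1.
Step 13. [r4c6∈{4}] r4c6 has the single candidate 4 ⇒ r4c6=4.
Step 14. [r3c4∈{3}] r3c4 is down to just 3. So r3c4=3.
Step 15. [r5c3∈{2}] nothing but 2 survives at r5c3. So r5c3=2.
Step 16. [r6c3∈{1}] r6c3 is down to just 1. So r6c3=1.
Step 17. [r4c4∈{2}] only 2 remains possible at r4c4 ⇒ r4c4=2.
Step 18. [r4c1∈{6}] r4c1 is down to just 6 ⇒ r4c1=6.

Answer: 3 2 6 1 4 5 / 1 4 5 6 3 2 / 2 1 4 3 5 6 / 6 5 3 2 1 4 / 5 3 2 4 6 1 / 4 6 1 5 2 3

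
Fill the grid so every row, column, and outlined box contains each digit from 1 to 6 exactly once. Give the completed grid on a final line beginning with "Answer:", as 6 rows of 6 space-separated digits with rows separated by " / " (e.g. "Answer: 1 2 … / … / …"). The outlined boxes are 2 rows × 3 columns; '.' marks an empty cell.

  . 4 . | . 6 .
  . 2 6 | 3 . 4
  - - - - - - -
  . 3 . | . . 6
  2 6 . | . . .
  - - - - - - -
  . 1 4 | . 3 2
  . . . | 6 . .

Step 1. [r5c4∈{5}] r5c4 is down to just 5, so r5c4=5.
Step 2. [r3c1∈{1,4,5}] r3c1 is the only open cell in col 1 admitting 4, so r3c1=4.
Step 3. [r6c6∈{1}] only 1 remains possible at r6c6 ⇒ r6c6=1.
Step 4. [r1c6∈{5}] r1c6 is down to just 5, so r1c6=5.
Step 5. [r2c5∈{1}] only 1 remains possible at r2c5. So r2c5=1.
Step 6. [r3c5∈{2,5}] r3c5 is the only open cell in col 5 admitting 2, so r3c5=2.
Step 7. [r3c3∈{1,5}] across row 3, 5 lands solely at r3c3, so r3c3=5.
Step 8. [r4c3∈{1}] r4c3 has the single candidate 1, so r4c3=1.
Step 9. [r1c3∈{3}] r1c3's peers cover all but 3 ⇒ r1c3=3.
Step 10. [r6c1∈{3,5}] across row 6, 3 lands solely at r6c1 ⇒ r6c1=3.
Step 11. [r4c5∈{4,5}] in row 4, 5 fits only at r4c5. So r4c5=5.
Step 12. [r4c6∈{3}] r4c6 is down to just 3 ⇒ r4c6=3.
Step 13. [r3c4∈{1}] r3c4's peers cover all but 1, so r3c4=1.
Step 14. [r6c2∈{5}] r6c2 has the single candidate 5 ⇒ r6c2=5.
Step 15. [r2c1∈{5}] r2c1's peers cover all but 5, so r2c1=5.
Step 16. [r1c1∈{1}] nothing but 1 survives at r1c1, so r1c1=1.
Step 17. [r5c1∈{6}] r5c1 is down to just 6, so r5c1=6.
Step 18. [r6c5∈{4}] r6c5 has the single candidate 4. So r6c5=4.
Step 19. [r4c4∈{4}] only 4 remains possible at r4c4, so r4c4=4.
Step 20. [r1c4∈{2}] r1c4 is down to just 2. So r1c4=2.
Step 21. [r6c3∈{2}] nothing but 2 survives at r6c3 ⇒ r6c3=2.

Answer: 1 4 3 2 6 5 / 5 2 6 3 1 4 / 4 3 5 1 2 6 / 2 6 1 4 5 3 / 6 1 4 5 3 2 / 3 5 2 6 4 1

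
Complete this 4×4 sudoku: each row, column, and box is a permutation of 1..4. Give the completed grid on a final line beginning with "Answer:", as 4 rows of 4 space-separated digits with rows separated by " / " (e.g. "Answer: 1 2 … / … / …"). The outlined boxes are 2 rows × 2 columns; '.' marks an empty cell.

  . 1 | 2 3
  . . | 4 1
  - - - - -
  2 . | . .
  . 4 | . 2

Step 1. [r3c2∈{3}] r3c2 has the single candidate 3. So r3c2=3.
Step 2. [r4c1∈{1}] nothing but 1 survives at r4c1. So r4c1=1.
Step 3. [r1c1∈{4}] nothing but 4 survives at r1c1 ⇒ r1c1=4.
Step 4. [r3c4∈{4}] nothing but 4 survives at r3c4, so r3c4=4.
Step 5. [r2c1∈{3}] only 3 remains possible at r2c1 ⇒ r2c1=3.
Step 6. [r3c3∈{1}] nothing but 1 survives at r3c3, so r3c3=1.
Step 7. [r4c3∈{3}] only 3 remains possible at r4c3. So r4c3=3.
Step 8. [r2c2∈{2}] r2c2's peers cover all but 2. So r2c2=2.

Answer: 4 1 2 3 / 3 2 4 1 / 2 3 1 4 / 1 4 3 2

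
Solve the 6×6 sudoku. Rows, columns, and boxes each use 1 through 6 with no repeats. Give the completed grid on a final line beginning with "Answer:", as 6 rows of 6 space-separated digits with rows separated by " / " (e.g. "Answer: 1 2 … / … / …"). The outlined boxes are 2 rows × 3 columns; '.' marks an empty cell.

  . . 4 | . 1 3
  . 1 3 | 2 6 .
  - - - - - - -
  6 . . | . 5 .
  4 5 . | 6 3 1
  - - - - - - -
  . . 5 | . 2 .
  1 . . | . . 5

Step 1. [r6c5∈{4}] r6c5 has the single candidate 4, so r6c5=4.
Step 2. [r1c2∈{2,6}] r1c2 is the only open cell in row 1 admitting 6, so r1c2=6.
Step 3. [r3c6∈{2,4}] 2 has one home in col 6: r3c6. So r3c6=2.
Step 4. [r5c1∈{3}] r5c1 has the single candidate 3, so r5c1=3.
Step 5. [r6c2∈{2}] nothing but 2 survives at r6c2 ⇒ r6c2=2.
Step 6. [r1c1∈{2,5}] 2 has one home in row 1: r1c1, so r1c1=2.
Step 7. [r6c3∈{6}] r6c3's peers cover all but 6 ⇒ r6c3=6.
Step 8. [r5c2∈{4}] nothing but 4 survives at r5c2 ⇒ r5c2=4.
Step 9. [r3c4∈{4}] nothing but 4 survives at r3c4 ⇒ r3c4=4.
Step 10. [r3c3∈{1}] r3c3 has the single candidate 1. So r3c3=1.
Step 11. [r1c4∈{5}] r1c4 is down to just 5. So r1c4=5.
Step 12. [r5c6∈{6}] only 6 remains possible at r5c6, so r5c6=6.
Step 13. [r5c4∈{1}] r5c4 is down to just 1, so r5c4=1.
Step 14. [r2c6∈{4}] r2c6 is down to just 4. So r2c6=4.
Step 15. [r3c2∈{3}] r3c2 has the single candidate 3, so r3c2=3.
Step 16. [r2c1∈{5}] r2c1's peers cover all but 5. So r2c1=5.
Step 17. [r4c3∈{2}] only 2 remains possible at r4c3 ⇒ r4c3=2.
Step 18. [r6c4∈{3}] r6c4's peers cover all but 3 ⇒ r6c4=3.

Answer: 2 6 4 5 1 3 / 5 1 3 2 6 4 / 6 3 1 4 5 2 / 4 5 2 6 3 1 / 3 4 5 1 2 6 / 1 2 6 3 4 5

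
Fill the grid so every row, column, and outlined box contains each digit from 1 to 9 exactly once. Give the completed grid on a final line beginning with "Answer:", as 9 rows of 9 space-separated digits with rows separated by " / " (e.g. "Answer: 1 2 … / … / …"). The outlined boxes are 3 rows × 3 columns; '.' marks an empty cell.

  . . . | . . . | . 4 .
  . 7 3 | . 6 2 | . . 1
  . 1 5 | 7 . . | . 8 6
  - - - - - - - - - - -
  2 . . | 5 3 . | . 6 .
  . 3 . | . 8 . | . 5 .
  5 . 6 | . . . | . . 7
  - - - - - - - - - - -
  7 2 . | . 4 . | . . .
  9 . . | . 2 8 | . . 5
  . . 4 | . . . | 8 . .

Step 1. [r3c5∈{9}] r3c5's peers cover all but 9, so r3c5=9.
Step 2. [r6c5∈{1}] nothing but 1 survives at r6c5 ⇒ r6c5=1.
Step 3. [r8c7∈{1,3,4,6,7}] row 8 places 4 nowhere but r8c7 ⇒ r8c7=4.
Step 4. [r7c6∈{1,3,5,6,9}] across row 7, 5 lands solely at r7c6, so r7c6=5.
Step 5. [r2c8∈{9}] nothing but 9 survives at r2c8. So r2c8=9.
Step 6. [r9c1∈{1,3,6}] 3 has one home in col 1: r9c1. So r9c1=3.
Step 7. [r3c7∈{2,3}] r3c7 is the only open cell in row 3 admitting 2 ⇒ r3c7=2.
Step 8. [r6c2∈{4,8,9}] r6c2 is the only open cell in row 6 admitting 8. So r6c2=8.
Step 9. [r8c3∈{1}] nothing but 1 survives at r8c3 ⇒ r8c3=1.
Step 10. [r7c7∈{1,3,6,9}] across col 7, 6 lands solely at r7c7 ⇒ r7c7=6.
Step 11. [r1c9∈{3}] r1c9 has the single candidate 3. So r1c9=3.
Step 12. [r7c9∈{9}] r7c9 has the single candidate 9 ⇒ r7c9=9.
Step 13. [r4c2∈{4,9}] 4 has one home in col 2: r4c2 ⇒ r4c2=4.
Step 14. [r5c9∈{2,4}] col 9 places 4 nowhere but r5c9 ⇒ r5c9=4.
Step 15. [r6c8∈{2,3}] 2 has one home in box 6: r6c8, so r6c8=2.
Step 16. [r8c2∈{6}] nothing but 6 survives at r8c2. So r8c2=6.
Step 17. [r8c4∈{3}] r8c4 has the single candidate 3, so r8c4=3.
Step 18. [r7c4∈{1}] r7c4 has the single candidate 1, so r7c4=1.
Step 19. [r1c4∈{8}] r1c4 is down to just 8, so r1c4=8.
Step 20. [r2c4∈{4}] r2c4 has the single candidate 4, so r2c4=4.
Step 21. [r6c4∈{9}] r6c4 is down to just 9 ⇒ r6c4=9.
Step 22. [r4c6∈{7}] r4c6's peers cover all but 7. So r4c6=7.
Step 23. [r4c3∈{9}] nothing but 9 survives at r4c3 ⇒ r4c3=9.
Step 24. [r5c6∈{6}] nothing but 6 survives at r5c6, so r5c6=6.
Step 25. [r1c7∈{5,7}] r1c7 is the only open cell in row 1 admitting 7. So r1c7=7.
Step 26. [r9c5∈{7}] only 7 remains possible at r9c5, so r9c5=7.
Step 27. [r5c7∈{1,9}] in row 5, 9 fits only at r5c7 ⇒ r5c7=9.
Step 28. [r1c3∈{2}] r1c3 is down to just 2 ⇒ r1c3=2.
Step 29. [r5c1∈{1}] nothing but 1 survives at r5c1, so r5c1=1.
Step 30. [r2c7∈{5}] nothing but 5 survives at r2c7, so r2c7=5.
Step 31. [r9c9∈{2}] nothing but 2 survives at r9c9, so r9c9=2.
Step 32. [r2c1∈{8}] nothing but 8 survives at r2c1. So r2c1=8.
Step 33. [r3c6∈{3}] r3c6's peers cover all but 3 ⇒ r3c6=3.
Step 34. [r1c1∈{6}] r1c1's peers cover all but 6. So r1c1=6.
Step 35. [r5c3∈{7}] r5c3 is down to just 7 ⇒ r5c3=7.
Step 36. [r4c7∈{1}] r4c7's peers cover all but 1, so r4c7=1.
Step 37. [r9c6∈{9}] nothing but 9 survives at r9c6. So r9c6=9.
Step 38. [r3c1∈{4}] only 4 remains possible at r3c1 ⇒ r3c1=4.
Step 39. [r1c2∈{9}] nothing but 9 survives at r1c2, so r1c2=9.
Step 40. [r6c7∈{3}] nothing but 3 survives at r6c7. So r6c7=3.
Step 41. [r9c2∈{5}] r9c2's peers cover all but 5 ⇒ r9c2=5.
Step 42. [r4c9∈{8}] r4c9 has the single candidate 8, so r4c9=8.
Step 43. [r9c8∈{1}] r9c8's peers cover all but 1. So r9c8=1.
Step 44. [r9c4∈{6}] r9c4 is down to just 6 ⇒ r9c4=6.
Step 45. [r1c6∈{1}] r1c6 has the single candidate 1 ⇒ r1c6=1.
Step 46. [r1c5∈{5}] r1c5 has the single candidate 5. So r1c5=5.
Step 47. [r7c8∈{3}] r7c8's peers cover all but 3. So r7c8=3.
Step 48. [r8c8∈{7}] r8c8 is down to just 7. So r8c8=7.
Step 49. [r5c4∈{2}] r5c4 has the single candidate 2, so r5c4=2.
Step 50. [r7c3∈{8}] r7c3 is down to just 8. So r7c3=8.
Step 51. [r6c6∈{4}] only 4 remains possible at r6c6. So r6c6=4.

Answer: 6 9 2 8 5 1 7 4 3 / 8 7 3 4 6 2 5 9 1 / 4 1 5 7 9 3 2 8 6 / 2 4 9 5 3 7 1 6 8 / 1 3 7 2 8 6 9 5 4 / 5 8 6 9 1 4 3 2 7 / 7 2 8 1 4 5 6 3 9 / 9 6 1 3 2 8 4 7 5 / 3 5 4 6 7 9 8 1 2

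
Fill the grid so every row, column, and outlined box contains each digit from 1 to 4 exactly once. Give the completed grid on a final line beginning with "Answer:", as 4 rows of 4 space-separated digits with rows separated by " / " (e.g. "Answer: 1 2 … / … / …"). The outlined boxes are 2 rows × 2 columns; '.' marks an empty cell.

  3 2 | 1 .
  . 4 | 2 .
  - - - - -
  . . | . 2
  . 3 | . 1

Step 1. [r4c3∈{4}] r4c3 is down to just 4, so r4c3=4.
Step 2. [r2c1∈{1}] r2c1's peers cover all but 1. So r2c1=1.
Step 3. [r3c1∈{4}] only 4 remains possible at r3c1 ⇒ r3c1=4.
Step 4. [r3c2∈{1}] only 1 remains possible at r3c2. So r3c2=1.
Step 5. [r3c3∈{3}] r3c3 has the single candidate 3. So r3c3=3.
Step 6. [r2c4∈{3}] r2c4 has the single candidate 3. So r2c4=3.
Step 7. [r1c4∈{4}] r1c4's peers cover all but 4 ⇒ r1c4=4.
Step 8. [r4c1∈{2}] r4c1 has the single candidate 2. So r4c1=2.

Answer: 3 2 1 4 / 1 4 2 3 / 4 1 3 2 / 2 3 4 1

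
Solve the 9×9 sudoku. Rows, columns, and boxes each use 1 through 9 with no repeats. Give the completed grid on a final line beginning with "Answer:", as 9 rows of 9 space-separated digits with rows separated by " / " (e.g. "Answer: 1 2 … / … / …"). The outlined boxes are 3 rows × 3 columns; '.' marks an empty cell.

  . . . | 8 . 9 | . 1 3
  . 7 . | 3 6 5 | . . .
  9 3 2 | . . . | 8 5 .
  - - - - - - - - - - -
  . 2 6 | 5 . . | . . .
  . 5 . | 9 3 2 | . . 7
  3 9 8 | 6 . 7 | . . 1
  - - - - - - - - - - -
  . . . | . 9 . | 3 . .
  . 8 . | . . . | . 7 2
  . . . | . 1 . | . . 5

Step 1. [r8c4∈{4}] r8c4 is down to just 4 ⇒ r8c4=4.
Step 2. [r7c2∈{1,4,6}] in col 2, 1 fits only at r7c2, so r7c2=1.
Step 3. [r6c5∈{4}] r6c5 is down to just 4, so r6c5=4.
Step 4. [r5c8∈{4,6,8}] across row 5, 8 lands solely at r5c8 ⇒ r5c8=8.
Step 5. [r9c6∈{3,6,8}] across row 9, 8 lands solely at r9c6, so r9c6=8.
Step 6. [r9c3∈{3,4,7,9}] row 9 places 3 nowhere but r9c3 ⇒ r9c3=3.
Step 7. [r7c3∈{4,5,7}] col 3 places 7 nowhere but r7c3. So r7c3=7.
Step 8. [r7c1∈{2,4,5,6}] row 7 places 5 nowhere but r7c1 ⇒ r7c1=5.
Step 9. [r8c1∈{6}] r8c1 is down to just 6, so r8c1=6.
Step 10. [r1c1∈{4}] nothing but 4 survives at r1c1, so r1c1=4.
Step 11. [r5c1∈{1}] r5c1 is down to just 1 ⇒ r5c1=1.
Step 12. [r1c7∈{2,6,7}] 7 has one home in col 7: r1c7 ⇒ r1c7=7.
Step 13. [r7c6∈{6}] r7c6's peers cover all but 6. So r7c6=6.
Step 14. [r7c8∈{4}] r7c8 has the single candidate 4, so r7c8=4.
Step 15. [r6c8∈{2}] r6c8 has the single candidate 2. So r6c8=2.
Step 16. [r2c8∈{9}] r2c8's peers cover all but 9. So r2c8=9.
Step 17. [r2c9∈{4}] r2c9's peers cover all but 4, so r2c9=4.
Step 18. [r9c7∈{6,9}] across row 9, 9 lands solely at r9c7, so r9c7=9.
Step 19. [r9c4∈{2,7}] r9c4 is the only open cell in row 9 admitting 7. So r9c4=7.
Step 20. [r3c4∈{1}] r3c4 has the single candidate 1. So r3c4=1.
Step 21. [r4c7∈{4}] r4c7 is down to just 4. So r4c7=4.
Step 22. [r9c2∈{4}] r9c2 is down to just 4. So r9c2=4.
Step 23. [r5c7∈{6}] r5c7 is down to just 6. So r5c7=6.
Step 24. [r7c4∈{2}] only 2 remains possible at r7c4. So r7c4=2.
Step 25. [r2c3∈{1}] r2c3 is down to just 1. So r2c3=1.
Step 26. [r3c9∈{6}] r3c9 has the single candidate 6 ⇒ r3c9=6.
Step 27. [r6c7∈{5}] r6c7's peers cover all but 5, so r6c7=5.
Step 28. [r3c5∈{7}] r3c5 has the single candidate 7, so r3c5=7.
Step 29. [r4c1∈{7}] r4c1 is down to just 7, so r4c1=7.
Step 30. [r8c5∈{5}] only 5 remains possible at r8c5, so r8c5=5.
Step 31. [r3c6∈{4}] r3c6's peers cover all but 4. So r3c6=4.
Step 32. [r9c1∈{2}] nothing but 2 survives at r9c1, so r9c1=2.
Step 33. [r2c1∈{8}] r2c1 is down to just 8, so r2c1=8.
Step 34. [r7c9∈{8}] r7c9 is down to just 8. So r7c9=8.
Step 35. [r4c9∈{9}] r4c9's peers cover all but 9, so r4c9=9.
Step 36. [r8c6∈{3}] r8c6 is down to just 3 ⇒ r8c6=3.
Step 37. [r4c6∈{1}] only 1 remains possible at r4c6. So r4c6=1.
Step 38. [r2c7∈{2}] r2c7 is down to just 2, so r2c7=2.
Step 39. [r9c8∈{6}] r9c8's peers cover all but 6, so r9c8=6.
Step 40. [r8c3∈{9}] r8c3 is down to just 9, so r8c3=9.
Step 41. [r5c3∈{4}] r5c3 has the single candidate 4. So r5c3=4.
Step 42. [r1c2∈{6}] nothing but 6 survives at r1c2, so r1c2=6.
Step 43. [r1c3∈{5}] nothing but 5 survives at r1c3 ⇒ r1c3=5.
Step 44. [r4c5∈{8}] only 8 remains possible at r4c5, so r4c5=8.
Step 45. [r8c7∈{1}] r8c7's peers cover all but 1 ⇒ r8c7=1.
Step 46. [r1c5∈{2}] r1c5 is down to just 2, so r1c5=2.
Step 47. [r4c8∈{3}] r4c8 is down to just 3, so r4c8=3.

Answer: 4 6 5 8 2 9 7 1 3 / 8 7 1 3 6 5 2 9 4 / 9 3 2 1 7 4 8 5 6 / 7 2 6 5 8 1 4 3 9 / 1 5 4 9 3 2 6 8 7 / 3 9 8 6 4 7 5 2 1 / 5 1 7 2 9 6 3 4 8 / 6 8 9 4 5 3 1 7 2 / 2 4 3 7 1 8 9 6 5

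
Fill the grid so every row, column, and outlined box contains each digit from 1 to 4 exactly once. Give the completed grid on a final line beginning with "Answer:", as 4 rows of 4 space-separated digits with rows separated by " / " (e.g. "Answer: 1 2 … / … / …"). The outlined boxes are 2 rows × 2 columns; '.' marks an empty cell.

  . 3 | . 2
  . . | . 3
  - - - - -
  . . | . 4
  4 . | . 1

Step 1. [r1c1∈{1}] r1c1's peers cover all but 1, so r1c1=1.
Step 2. [r4c2∈{2}] r4c2 has the single candidate 2 ⇒ r4c2=2.
Step 3. [r4c3∈{3}] r4c3 is down to just 3, so r4c3=3.
Step 4. [r1c3∈{4}] only 4 remains possible at r1c3 ⇒ r1c3=4.
Step 5. [r2c1∈{2}] only 2 remains possible at r2c1 ⇒ r2c1=2.
Step 6. [r2c2∈{4}] r2c2's peers cover all but 4 ⇒ r2c2=4.
Step 7. [r3c3∈{2}] r3c3 has the single candidate 2 ⇒ r3c3=2.
Step 8. [r3c2∈{1}] only 1 remains possible at r3c2 ⇒ r3c2=1.
Step 9. [r2c3∈{1}] nothing but 1 survives at r2c3. So r2c3=1.
Step 10. [r3c1∈{3}] nothing but 3 survives at r3c1. So r3c1=3.

Answer: 1 3 4 2 / 2 4 1 3 / 3 1 2 4 / 4 2 3 1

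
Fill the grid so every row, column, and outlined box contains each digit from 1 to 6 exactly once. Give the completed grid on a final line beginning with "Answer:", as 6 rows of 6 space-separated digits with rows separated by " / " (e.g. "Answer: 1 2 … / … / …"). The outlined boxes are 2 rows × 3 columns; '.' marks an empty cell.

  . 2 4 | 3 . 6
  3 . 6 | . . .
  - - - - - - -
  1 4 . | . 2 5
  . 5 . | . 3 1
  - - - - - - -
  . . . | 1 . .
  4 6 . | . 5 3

Step 1. [r6c4∈{2}] nothing but 2 survives at r6c4. So r6c4=2.
Step 2. [r5c3∈{2,3,5}] across col 3, 5 lands solely at r5c3, so r5c3=5.
Step 3. [r4c4∈{4,6}] row 4 places 4 nowhere but r4c4, so r4c4=4.
Step 4. [r5c6∈{4}] r5c6 has the single candidate 4, so r5c6=4.
Step 5. [r5c1∈{2}] r5c1 has the single candidate 2. So r5c1=2.
Step 6. [r2c5∈{1,4}] 4 has one home in row 2: r2c5, so r2c5=4.
Step 7. [r1c1∈{5}] only 5 remains possible at r1c1 ⇒ r1c1=5.
Step 8. [r2c4∈{5}] r2c4 is down to just 5 ⇒ r2c4=5.
Step 9. [r5c2∈{3}] r5c2 is down to just 3, so r5c2=3.
Step 10. [r1c5∈{1}] nothing but 1 survives at r1c5, so r1c5=1.
Step 11. [r4c1∈{6}] only 6 remains possible at r4c1 ⇒ r4c1=6.
Step 12. [r2c6∈{2}] r2c6 has the single candidate 2, so r2c6=2.
Step 13. [r2c2∈{1}] only 1 remains possible at r2c2 ⇒ r2c2=1.
Step 14. [r3c4∈{6}] r3c4 is down to just 6 ⇒ r3c4=6.
Step 15. [r4c3∈{2}] r4c3 has the single candidate 2 ⇒ r4c3=2.
Step 16. [r5c5∈{6}] only 6 remains possible at r5c5. So r5c5=6.
Step 17. [r3c3∈{3}] r3c3 is down to just 3 ⇒ r3c3=3.
Step 18. [r6c3∈{1}] r6c3 is down to just 1, so r6c3=1.

Answer: 5 2 4 3 1 6 / 3 1 6 5 4 2 / 1 4 3 6 2 5 / 6 5 2 4 3 1 / 2 3 5 1 6 4 / 4 6 1 2 5 3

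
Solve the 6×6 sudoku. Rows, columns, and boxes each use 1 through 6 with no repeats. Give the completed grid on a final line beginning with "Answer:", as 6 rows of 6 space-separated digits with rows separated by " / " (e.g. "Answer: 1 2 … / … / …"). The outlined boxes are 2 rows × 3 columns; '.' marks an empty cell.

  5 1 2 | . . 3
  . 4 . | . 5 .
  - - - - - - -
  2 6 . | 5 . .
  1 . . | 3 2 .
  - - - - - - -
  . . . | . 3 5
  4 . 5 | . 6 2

Step 1. [r1c4∈{4,6}] r1c4 is the only open cell in row 1 admitting 6 ⇒ r1c4=6.
Step 2. [r3c3∈{3,4}] r3c3 is the only open cell in row 3 admitting 3, so r3c3=3.
Step 3. [r5c3∈{1,6}] r5c3 is the only open cell in col 3 admitting 1, so r5c3=1.
Step 4. [r2c6∈{1}] nothing but 1 survives at r2c6, so r2c6=1.
Step 5. [r3c6∈{4}] r3c6's peers cover all but 4, so r3c6=4.
Step 6. [r2c1∈{3,6}] row 2 places 3 nowhere but r2c1. So r2c1=3.
Step 7. [r1c5∈{4}] nothing but 4 survives at r1c5, so r1c5=4.
Step 8. [r4c2∈{5}] only 5 remains possible at r4c2. So r4c2=5.
Step 9. [r5c2∈{2}] r5c2 is down to just 2. So r5c2=2.
Step 10. [r4c3∈{4}] only 4 remains possible at r4c3 ⇒ r4c3=4.
Step 11. [r5c1∈{6}] r5c1 is down to just 6, so r5c1=6.
Step 12. [r2c3∈{6}] r2c3 has the single candidate 6. So r2c3=6.
Step 13. [r6c2∈{3}] r6c2's peers cover all but 3 ⇒ r6c2=3.
Step 14. [r6c4∈{1}] r6c4 has the single candidate 1. So r6c4=1.
Step 15. [r5c4∈{4}] r5c4 has the single candidate 4, so r5c4=4.
Step 16. [r2c4∈{2}] r2c4 is down to just 2 ⇒ r2c4=2.
Step 17. [r3c5∈{1}] r3c5 has the single candidate 1, so r3c5=1.
Step 18. [r4c6∈{6}] only 6 remains possible at r4c6. So r4c6=6.

Answer: 5 1 2 6 4 3 / 3 4 6 2 5 1 / 2 6 3 5 1 4 / 1 5 4 3 2 6 / 6 2 1 4 3 5 / 4 3 5 1 6 2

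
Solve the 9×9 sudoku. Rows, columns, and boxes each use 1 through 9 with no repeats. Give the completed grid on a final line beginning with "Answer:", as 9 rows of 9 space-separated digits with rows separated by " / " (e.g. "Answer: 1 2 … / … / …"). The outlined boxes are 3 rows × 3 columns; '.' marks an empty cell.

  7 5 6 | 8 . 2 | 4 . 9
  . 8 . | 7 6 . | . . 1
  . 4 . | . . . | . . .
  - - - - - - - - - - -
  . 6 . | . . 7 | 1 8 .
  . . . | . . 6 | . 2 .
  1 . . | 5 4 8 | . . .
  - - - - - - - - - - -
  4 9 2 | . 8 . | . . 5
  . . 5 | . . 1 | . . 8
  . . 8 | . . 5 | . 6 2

Step 1. [r9c1∈{3}] only 3 remains possible at r9c1. So r9c1=3.
Step 2. [r1c8∈{3}] r1c8 is down to just 3. So r1c8=3.
Step 3. [r7c6∈{3}] nothing but 3 survives at r7c6, so r7c6=3.
Step 4. [r7c7∈{7}] nothing but 7 survives at r7c7, so r7c7=7.
Step 5. [r9c7∈{9}] r9c7's peers cover all but 9, so r9c7=9.
Step 6. [r3c6∈{9}] r3c6's peers cover all but 9 ⇒ r3c6=9.
Step 7. [r2c3∈{3,9}] across row 2, 3 lands solely at r2c3 ⇒ r2c3=3.
Step 8. [r5c7∈{3,5}] in box 6, 5 fits only at r5c7, so r5c7=5.
Step 9. [r8c2∈{7}] r8c2's peers cover all but 7, so r8c2=7.
Step 10. [r5c2∈{3}] r5c2 has the single candidate 3, so r5c2=3.
Step 11. [r2c1∈{2,9}] in row 2, 9 fits only at r2c1. So r2c1=9.
Step 12. [r3c5∈{1,3,5}] across col 5, 5 lands solely at r3c5, so r3c5=5.
Step 13. [r4c5∈{2,3,9}] col 5 places 3 nowhere but r4c5. So r4c5=3.
Step 14. [r4c4∈{2,9}] r4c4 is the only open cell in box 5 admitting 2. So r4c4=2.
Step 15. [r4c3∈{4,9}] r4c3 is the only open cell in row 4 admitting 9. So r4c3=9.
Step 16. [r6c3∈{7}] only 7 remains possible at r6c3 ⇒ r6c3=7.
Step 17. [r1c5∈{1}] nothing but 1 survives at r1c5. So r1c5=1.
Step 18. [r5c9∈{4,7}] 7 has one home in row 5: r5c9, so r5c9=7.
Step 19. [r5c5∈{9}] r5c5 has the single candidate 9, so r5c5=9.
Step 20. [r6c9∈{3,6}] in col 9, 3 fits only at r6c9 ⇒ r6c9=3.
Step 21. [r8c4∈{4,6,9}] 9 has one home in row 8: r8c4 ⇒ r8c4=9.
Step 22. [r3c7∈{2,6,8}] row 3 places 8 nowhere but r3c7 ⇒ r3c7=8.
Step 23. [r2c8∈{5}] nothing but 5 survives at r2c8 ⇒ r2c8=5.
Step 24. [r9c4∈{4}] nothing but 4 survives at r9c4 ⇒ r9c4=4.
Step 25. [r6c2∈{2}] r6c2's peers cover all but 2, so r6c2=2.
Step 26. [r4c1∈{5}] only 5 remains possible at r4c1, so r4c1=5.
Step 27. [r8c8∈{4}] r8c8 is down to just 4. So r8c8=4.
Step 28. [r3c3∈{1}] r3c3 has the single candidate 1. So r3c3=1.
Step 29. [r2c7∈{2}] nothing but 2 survives at r2c7. So r2c7=2.
Step 30. [r3c9∈{6}] r3c9's peers cover all but 6. So r3c9=6.
Step 31. [r3c1∈{2}] nothing but 2 survives at r3c1 ⇒ r3c1=2.
Step 32. [r7c4∈{6}] nothing but 6 survives at r7c4. So r7c4=6.
Step 33. [r4c9∈{4}] nothing but 4 survives at r4c9, so r4c9=4.
Step 34. [r5c4∈{1}] only 1 remains possible at r5c4, so r5c4=1.
Step 35. [r9c2∈{1}] nothing but 1 survives at r9c2 ⇒ r9c2=1.
Step 36. [r2c6∈{4}] r2c6 has the single candidate 4. So r2c6=4.
Step 37. [r9c5∈{7}] r9c5 has the single candidate 7. So r9c5=7.
Step 38. [r5c1∈{8}] r5c1 is down to just 8 ⇒ r5c1=8.
Step 39. [r5c3∈{4}] r5c3 has the single candidate 4. So r5c3=4.
Step 40. [r6c8∈{9}] r6c8 has the single candidate 9 ⇒ r6c8=9.
Step 41. [r6c7∈{6}] nothing but 6 survives at r6c7 ⇒ r6c7=6.
Step 42. [r8c5∈{2}] r8c5 has the single candidate 2 ⇒ r8c5=2.
Step 43. [r8c7∈{3}] r8c7 is down to just 3. So r8c7=3.
Step 44. [r8c1∈{6}] nothing but 6 survives at r8c1 ⇒ r8c1=6.
Step 45. [r3c4∈{3}] only 3 remains possible at r3c4, so r3c4=3.
Step 46. [r7c8∈{1}] r7c8 has the single candidate 1, so r7c8=1.
Step 47. [r3c8∈{7}] r3c8's peers cover all but 7 ⇒ r3c8=7.

Answer: 7 5 6 8 1 2 4 3 9 / 9 8 3 7 6 4 2 5 1 / 2 4 1 3 5 9 8 7 6 / 5 6 9 2 3 7 1 8 4 / 8 3 4 1 9 6 5 2 7 / 1 2 7 5 4 8 6 9 3 / 4 9 2 6 8 3 7 1 5 / 6 7 5 9 2 1 3 4 8 / 3 1 8 4 7 5 9 6 2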